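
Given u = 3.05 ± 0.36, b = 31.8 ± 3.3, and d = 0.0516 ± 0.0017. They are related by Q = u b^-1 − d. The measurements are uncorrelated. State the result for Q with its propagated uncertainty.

0.0443 ± 0.0152

Let p = u·b^-1 = 0.0959. δp/p = √((1·δu/u)² + (-1·δb/b)²) = √(0.0139 + 0.0108) = 0.157, so δp = 0.0151.
Q = p − d: δQ = √(δp² + δd²) = √(0.000227 + 2.89e-06) = 0.0152
Q = 0.0443.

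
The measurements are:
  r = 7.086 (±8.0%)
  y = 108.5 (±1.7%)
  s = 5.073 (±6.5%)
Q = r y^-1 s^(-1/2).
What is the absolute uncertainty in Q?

Products/powers → add relative errors in quadrature, weighted by exponent:
  (1·δr/r)² = (1×0.0800)² = 0.00640;  (-1·δy/y)² = (-1×0.0170)² = 0.000289;  (−½·δs/s)² = (-0.5×0.0650)² = 0.00106
δQ/Q = √(0.00775) = 0.0880
Q = 0.02900, so δQ = 0.0880 × 0.02900 = 0.00255.

0.00255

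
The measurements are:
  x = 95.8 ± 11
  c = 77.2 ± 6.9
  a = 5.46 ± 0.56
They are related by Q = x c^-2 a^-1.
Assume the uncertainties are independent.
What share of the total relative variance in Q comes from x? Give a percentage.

(δQ/Q)² = (1·δx/x)² + (-2·δc/c)² + (-1·δa/a)²
  x term: (1×0.115)² = 0.0132
  c term: (-2×0.0894)² = 0.0320
  a term: (-1×0.103)² = 0.0105
Total = 0.0557. Share from x = 0.0132/0.0557 = 0.237.

23.7%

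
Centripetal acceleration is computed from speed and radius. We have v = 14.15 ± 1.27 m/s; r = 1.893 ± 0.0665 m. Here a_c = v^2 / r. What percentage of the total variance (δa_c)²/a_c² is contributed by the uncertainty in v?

(δa_c/a_c)² = (2·δv/v)² + (-1·δr/r)²
  v term: (2×0.0898)² = 0.0322
  r term: (-1×0.0351)² = 0.00123
Total = 0.0335. Share from v = 0.0322/0.0335 = 0.963.

96.3%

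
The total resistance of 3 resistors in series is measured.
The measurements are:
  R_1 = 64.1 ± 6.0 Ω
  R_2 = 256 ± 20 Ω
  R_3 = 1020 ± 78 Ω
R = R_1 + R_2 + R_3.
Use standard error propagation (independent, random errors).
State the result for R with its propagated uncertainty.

R is a linear combination, so absolute uncertainties add in quadrature:
  (δR_1)² = 36.0;  (δR_2)² = 400;  (δR_3)² = 6080
δR = √(6520) = 80.7 Ω
R = 1340 Ω.

1340 ± 80.7 Ω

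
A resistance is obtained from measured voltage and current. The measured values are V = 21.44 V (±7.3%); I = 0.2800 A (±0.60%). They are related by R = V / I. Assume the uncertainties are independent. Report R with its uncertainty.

76.57 ± 5.61 Ω

Products/powers → add relative errors in quadrature, weighted by exponent:
  (1·δV/V)² = (1×0.0730)² = 0.00533;  (-1·δI/I)² = (-1×0.00600)² = 3.6e-05
δR/R = √(0.00536) = 0.0732
R = 76.57 Ω, so δR = 0.0732 × 76.57 = 5.61 Ω.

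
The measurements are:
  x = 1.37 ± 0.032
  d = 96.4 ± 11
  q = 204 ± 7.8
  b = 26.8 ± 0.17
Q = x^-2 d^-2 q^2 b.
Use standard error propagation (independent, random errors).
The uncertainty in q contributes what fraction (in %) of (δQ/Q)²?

9.72%

(δQ/Q)² = (-2·δx/x)² + (-2·δd/d)² + (2·δq/q)² + (1·δb/b)²
  x term: (-2×0.0234)² = 0.00218
  d term: (-2×0.114)² = 0.0521
  q term: (2×0.0382)² = 0.00585
  b term: (1×0.00634)² = 4.02e-05
Total = 0.0602. Share from q = 0.00585/0.0602 = 0.0972.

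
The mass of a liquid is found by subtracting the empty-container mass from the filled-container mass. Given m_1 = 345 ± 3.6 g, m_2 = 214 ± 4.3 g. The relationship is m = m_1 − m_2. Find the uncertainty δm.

5.61 g

m is a linear combination, so absolute uncertainties add in quadrature:
  (δm_1)² = 13.0;  (δm_2)² = 18.5
δm = √(31.4) = 5.61 g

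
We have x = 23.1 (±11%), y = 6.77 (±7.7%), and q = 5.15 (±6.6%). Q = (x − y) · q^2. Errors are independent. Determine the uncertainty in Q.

Let u = x − y = 16.3. δu = √(δx² + δy²) = √(6.46 + 0.272) = 2.59, so δu/u = 0.159.
Q is then a monomial in u, q:
δQ/Q = √((δu/u)² + (2·δq/q)²) = √(0.0252 + 0.0174) = 0.207
Q = 433, so δQ = 0.207 × 433 = 89.5.

89.5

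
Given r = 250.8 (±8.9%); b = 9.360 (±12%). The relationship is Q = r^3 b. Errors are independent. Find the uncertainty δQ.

4.32e+07

Products/powers → add relative errors in quadrature, weighted by exponent:
  (3·δr/r)² = (3×0.0890)² = 0.0713;  (1·δb/b)² = (1×0.120)² = 0.0144
δQ/Q = √(0.0857) = 0.293
Q = 1.477e+08, so δQ = 0.293 × 1.477e+08 = 4.32e+07.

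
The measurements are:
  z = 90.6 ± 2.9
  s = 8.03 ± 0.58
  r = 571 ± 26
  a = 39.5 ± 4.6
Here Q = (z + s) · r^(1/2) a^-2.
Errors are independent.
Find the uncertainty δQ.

Let u = z + s = 98.6. δu = √(δz² + δs²) = √(8.41 + 0.336) = 2.96, so δu/u = 0.0300.
Q is then a monomial in u, r, a:
δQ/Q = √((δu/u)² + (½·δr/r)² + (-2·δa/a)²) = √(0.000899 + 0.000518 + 0.0542) = 0.236
Q = 1.51, so δQ = 0.236 × 1.51 = 0.356.

0.356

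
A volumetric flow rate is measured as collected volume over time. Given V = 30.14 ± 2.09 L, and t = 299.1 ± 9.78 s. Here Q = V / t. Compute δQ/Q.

0.0767

Products/powers → add relative errors in quadrature, weighted by exponent:
  (1·δV/V)² = (1×0.0693)² = 0.00481;  (-1·δt/t)² = (-1×0.0327)² = 0.00107
δQ/Q = √(0.00588) = 0.0767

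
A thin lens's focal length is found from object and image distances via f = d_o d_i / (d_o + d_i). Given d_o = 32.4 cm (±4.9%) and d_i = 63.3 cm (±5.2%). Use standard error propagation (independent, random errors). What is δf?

∂f/∂d_o = (d_i/(d_o+d_i))² = 0.438;  ∂f/∂d_i = (d_o/(d_o+d_i))² = 0.115
δf = √((∂f/∂d_o · δd_o)² + (∂f/∂d_i · δd_i)²) = √(0.482 + 0.142) = 0.790 cm

0.790 cm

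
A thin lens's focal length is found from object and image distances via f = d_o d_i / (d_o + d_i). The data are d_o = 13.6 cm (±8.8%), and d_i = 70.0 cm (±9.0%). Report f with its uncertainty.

∂f/∂d_o = (d_i/(d_o+d_i))² = 0.701;  ∂f/∂d_i = (d_o/(d_o+d_i))² = 0.0265
δf = √((∂f/∂d_o · δd_o)² + (∂f/∂d_i · δd_i)²) = √(0.704 + 0.0278) = 0.855 cm
f = 11.4 cm.

11.4 ± 0.855 cm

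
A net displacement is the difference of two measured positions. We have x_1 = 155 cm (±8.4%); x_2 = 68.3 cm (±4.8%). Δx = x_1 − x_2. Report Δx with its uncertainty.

For a sum/difference, combine absolute errors in quadrature:
  (δx_1)² = 170;  (δx_2)² = 10.7
δΔx = √(180) = 13.4 cm
Δx = 86.7 cm.

86.7 ± 13.4 cm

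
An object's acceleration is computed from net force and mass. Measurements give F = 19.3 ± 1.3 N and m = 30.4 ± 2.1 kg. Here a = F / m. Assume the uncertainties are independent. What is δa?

0.0613 m/s^2

Since a is a product/quotient, work with relative uncertainties:
  (1·δF/F)² = (1×0.0674)² = 0.00454;  (-1·δm/m)² = (-1×0.0691)² = 0.00477
δa/a = √(0.00931) = 0.0965
a = 0.635 m/s^2, so δa = 0.0965 × 0.635 = 0.0613 m/s^2.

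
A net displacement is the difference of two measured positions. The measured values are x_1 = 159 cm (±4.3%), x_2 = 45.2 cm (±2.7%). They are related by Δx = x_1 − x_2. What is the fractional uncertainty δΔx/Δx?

0.0610

Each term contributes (cᵢ δxᵢ)² to (δΔx)²:
  (δx_1)² = 46.7;  (δx_2)² = 1.49
δΔx = √(48.2) = 6.95 cm
Δx = 114 cm, so δΔx/Δx = 6.95/114 = 0.0610.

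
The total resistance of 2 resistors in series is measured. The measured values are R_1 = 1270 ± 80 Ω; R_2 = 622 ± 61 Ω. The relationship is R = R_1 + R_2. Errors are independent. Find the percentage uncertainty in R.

5.32%

Each term contributes (cᵢ δxᵢ)² to (δR)²:
  (δR_1)² = 6400;  (δR_2)² = 3720
δR = √(10100) = 101 Ω
R = 1890 Ω, so δR/R = 101/1890 = 0.0532.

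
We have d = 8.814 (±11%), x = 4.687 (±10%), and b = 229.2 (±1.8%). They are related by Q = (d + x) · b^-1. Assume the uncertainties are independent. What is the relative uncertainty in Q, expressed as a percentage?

Let u = d + x = 13.50. δu = √(δd² + δx²) = √(0.940 + 0.220) = 1.08, so δu/u = 0.0798.
Q is then a monomial in u, b:
δQ/Q = √((δu/u)² + (-1·δb/b)²) = √(0.00636 + 0.000324) = 0.0818

8.18%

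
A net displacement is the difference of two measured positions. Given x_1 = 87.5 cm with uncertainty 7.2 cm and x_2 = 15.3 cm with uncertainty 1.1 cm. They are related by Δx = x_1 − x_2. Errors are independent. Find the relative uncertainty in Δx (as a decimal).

Sums and differences: (δΔx)² = Σ (cᵢ δxᵢ)².
  (δx_1)² = 51.8;  (δx_2)² = 1.21
δΔx = √(53.1) = 7.28 cm
Δx = 72.2 cm, so δΔx/Δx = 7.28/72.2 = 0.101.

0.101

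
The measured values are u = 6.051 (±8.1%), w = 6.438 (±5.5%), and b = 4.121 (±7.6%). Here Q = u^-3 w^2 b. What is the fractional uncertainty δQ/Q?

Q is a product of powers, so relative uncertainties combine in quadrature:
  (-3·δu/u)² = (-3×0.0810)² = 0.0590;  (2·δw/w)² = (2×0.0550)² = 0.0121;  (1·δb/b)² = (1×0.0760)² = 0.00578
δQ/Q = √(0.0769) = 0.277

0.277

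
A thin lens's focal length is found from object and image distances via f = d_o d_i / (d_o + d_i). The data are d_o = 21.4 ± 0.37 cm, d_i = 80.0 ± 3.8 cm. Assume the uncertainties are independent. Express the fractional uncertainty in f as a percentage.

1.69%

∂f/∂d_o = (d_i/(d_o+d_i))² = 0.622;  ∂f/∂d_i = (d_o/(d_o+d_i))² = 0.0445
δf = √((∂f/∂d_o · δd_o)² + (∂f/∂d_i · δd_i)²) = √(0.0530 + 0.0286) = 0.286 cm
f = 16.9 cm, so δf/f = 0.286/16.9 = 0.0169.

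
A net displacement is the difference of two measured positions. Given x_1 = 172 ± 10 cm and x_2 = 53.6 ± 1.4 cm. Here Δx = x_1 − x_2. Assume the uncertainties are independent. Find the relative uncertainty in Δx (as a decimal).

0.0853

For a sum/difference, combine absolute errors in quadrature:
  (δx_1)² = 100;  (δx_2)² = 1.96
δΔx = √(102) = 10.1 cm
Δx = 118 cm, so δΔx/Δx = 10.1/118 = 0.0853.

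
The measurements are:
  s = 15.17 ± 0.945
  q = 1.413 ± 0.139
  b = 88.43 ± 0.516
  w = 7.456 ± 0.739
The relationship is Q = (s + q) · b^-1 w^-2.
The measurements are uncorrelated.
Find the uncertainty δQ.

Let u = s + q = 16.58. δu = √(δs² + δq²) = √(0.893 + 0.0193) = 0.955, so δu/u = 0.0576.
Q is then a monomial in u, b, w:
δQ/Q = √((δu/u)² + (-1·δb/b)² + (-2·δw/w)²) = √(0.00332 + 3.4e-05 + 0.0393) = 0.207
Q = 0.003373, so δQ = 0.207 × 0.003373 = 0.000697.

0.000697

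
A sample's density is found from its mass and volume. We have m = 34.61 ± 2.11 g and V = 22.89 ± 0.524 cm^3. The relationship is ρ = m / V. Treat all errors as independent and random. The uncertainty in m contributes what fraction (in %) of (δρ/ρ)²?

87.6%

(δρ/ρ)² = (1·δm/m)² + (-1·δV/V)²
  m term: (1×0.0610)² = 0.00372
  V term: (-1×0.0229)² = 0.000524
Total = 0.00424. Share from m = 0.00372/0.00424 = 0.876.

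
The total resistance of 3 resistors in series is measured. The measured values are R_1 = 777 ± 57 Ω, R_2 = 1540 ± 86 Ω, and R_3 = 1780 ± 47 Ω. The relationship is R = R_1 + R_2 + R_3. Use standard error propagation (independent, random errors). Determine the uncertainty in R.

113 Ω

Absolute uncertainties add in quadrature for a linear combination:
  (δR_1)² = 3250;  (δR_2)² = 7400;  (δR_3)² = 2210
δR = √(12900) = 113 Ω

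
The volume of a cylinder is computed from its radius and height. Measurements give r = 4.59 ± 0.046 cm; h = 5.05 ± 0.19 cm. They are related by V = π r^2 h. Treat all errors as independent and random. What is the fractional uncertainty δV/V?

For a monomial V ∝ r^2, h, fractional errors add in quadrature:
  (2·δr/r)² = (2×0.0100)² = 0.000402;  (1·δh/h)² = (1×0.0376)² = 0.00142
δV/V = √(0.00182) = 0.0426

0.0426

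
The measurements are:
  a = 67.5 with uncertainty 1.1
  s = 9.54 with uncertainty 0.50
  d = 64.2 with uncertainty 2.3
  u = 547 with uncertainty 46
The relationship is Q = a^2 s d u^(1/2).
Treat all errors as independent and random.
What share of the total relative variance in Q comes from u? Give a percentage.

(δQ/Q)² = (2·δa/a)² + (1·δs/s)² + (1·δd/d)² + (½·δu/u)²
  a term: (2×0.0163)² = 0.00106
  s term: (1×0.0524)² = 0.00275
  d term: (1×0.0358)² = 0.00128
  u term: (0.5×0.0841)² = 0.00177
Total = 0.00686. Share from u = 0.00177/0.00686 = 0.258.

25.8%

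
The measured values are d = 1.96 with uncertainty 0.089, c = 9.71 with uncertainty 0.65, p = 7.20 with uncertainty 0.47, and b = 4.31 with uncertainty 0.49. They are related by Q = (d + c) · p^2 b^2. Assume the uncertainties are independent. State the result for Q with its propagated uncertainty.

Let u = d + c = 11.7. δu = √(δd² + δc²) = √(0.00792 + 0.423) = 0.656, so δu/u = 0.0562.
Q is then a monomial in u, p, b:
δQ/Q = √((δu/u)² + (2·δp/p)² + (2·δb/b)²) = √(0.00316 + 0.0170 + 0.0517) = 0.268
Q = 11200, so δQ = 0.268 × 11200 = 3010.

11200 ± 3010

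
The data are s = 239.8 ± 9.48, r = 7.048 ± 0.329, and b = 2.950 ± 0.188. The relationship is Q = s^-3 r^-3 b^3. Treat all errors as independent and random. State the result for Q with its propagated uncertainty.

(5.318 ± 1.41) × 10^-9

Each factor contributes (exponent × relative error)² to (δQ/Q)²:
  (-3·δs/s)² = (-3×0.0395)² = 0.0141;  (-3·δr/r)² = (-3×0.0467)² = 0.0196;  (3·δb/b)² = (3×0.0637)² = 0.0366
δQ/Q = √(0.0702) = 0.265
Q = 5.318e-09, so δQ = 0.265 × 5.318e-09 = 1.41e-09.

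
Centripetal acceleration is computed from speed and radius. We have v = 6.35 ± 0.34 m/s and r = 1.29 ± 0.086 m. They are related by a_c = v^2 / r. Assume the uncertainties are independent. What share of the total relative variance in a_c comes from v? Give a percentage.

72.1%

(δa_c/a_c)² = (2·δv/v)² + (-1·δr/r)²
  v term: (2×0.0535)² = 0.0115
  r term: (-1×0.0667)² = 0.00444
Total = 0.0159. Share from v = 0.0115/0.0159 = 0.721.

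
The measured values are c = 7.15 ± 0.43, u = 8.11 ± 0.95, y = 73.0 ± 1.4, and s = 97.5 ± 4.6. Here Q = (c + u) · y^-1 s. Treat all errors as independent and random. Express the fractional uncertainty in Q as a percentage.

8.52%

Let w = c + u = 15.3. δw = √(δc² + δu²) = √(0.185 + 0.902) = 1.04, so δw/w = 0.0683.
Q is then a monomial in w, y, s:
δQ/Q = √((δw/w)² + (-1·δy/y)² + (1·δs/s)²) = √(0.00467 + 0.000368 + 0.00223) = 0.0852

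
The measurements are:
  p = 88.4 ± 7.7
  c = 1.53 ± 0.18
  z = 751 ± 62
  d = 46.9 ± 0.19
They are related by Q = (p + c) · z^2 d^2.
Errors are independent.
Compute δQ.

2.08e+10

Let u = p + c = 89.9. δu = √(δp² + δc²) = √(59.3 + 0.0324) = 7.70, so δu/u = 0.0856.
Q is then a monomial in u, z, d:
δQ/Q = √((δu/u)² + (2·δz/z)² + (2·δd/d)²) = √(0.00734 + 0.0273 + 6.56e-05) = 0.186
Q = 1.12e+11, so δQ = 0.186 × 1.12e+11 = 2.08e+10.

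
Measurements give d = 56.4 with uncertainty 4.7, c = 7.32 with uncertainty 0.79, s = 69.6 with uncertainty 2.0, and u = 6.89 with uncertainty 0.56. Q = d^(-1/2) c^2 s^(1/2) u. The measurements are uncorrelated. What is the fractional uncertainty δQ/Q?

Products/powers → add relative errors in quadrature, weighted by exponent:
  (−½·δd/d)² = (-0.5×0.0833)² = 0.00174;  (2·δc/c)² = (2×0.108)² = 0.0466;  (½·δs/s)² = (0.5×0.0287)² = 0.000206;  (1·δu/u)² = (1×0.0813)² = 0.00661
δQ/Q = √(0.0551) = 0.235

0.235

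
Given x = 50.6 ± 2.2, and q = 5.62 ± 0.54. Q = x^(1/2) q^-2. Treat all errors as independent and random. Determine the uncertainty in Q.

0.0436

Since Q is a product/quotient, work with relative uncertainties:
  (½·δx/x)² = (0.5×0.0435)² = 0.000473;  (-2·δq/q)² = (-2×0.0961)² = 0.0369
δQ/Q = √(0.0374) = 0.193
Q = 0.225, so δQ = 0.193 × 0.225 = 0.0436.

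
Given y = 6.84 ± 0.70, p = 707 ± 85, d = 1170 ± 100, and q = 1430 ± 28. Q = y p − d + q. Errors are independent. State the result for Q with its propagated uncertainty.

Let w = y·p = 4840. δw/w = √((1·δy/y)² + (1·δp/p)²) = √(0.0105 + 0.0145) = 0.158, so δw = 764.
Q = w − d + q: δQ = √(δw² + δd² + δq²) = √(5.83e+05 + 10000 + 784) = 771
Q = 5100.

5100 ± 771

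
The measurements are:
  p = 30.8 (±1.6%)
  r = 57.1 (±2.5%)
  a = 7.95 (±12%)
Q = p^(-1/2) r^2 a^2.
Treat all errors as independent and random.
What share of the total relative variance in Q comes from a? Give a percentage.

(δQ/Q)² = (−½·δp/p)² + (2·δr/r)² + (2·δa/a)²
  p term: (-0.5×0.0160)² = 6.4e-05
  r term: (2×0.0250)² = 0.00250
  a term: (2×0.120)² = 0.0576
Total = 0.0602. Share from a = 0.0576/0.0602 = 0.957.

95.7%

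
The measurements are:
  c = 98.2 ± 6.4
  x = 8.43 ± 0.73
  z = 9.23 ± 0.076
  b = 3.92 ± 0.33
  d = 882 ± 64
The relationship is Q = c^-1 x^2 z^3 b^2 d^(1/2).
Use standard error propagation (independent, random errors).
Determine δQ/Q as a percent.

Each factor contributes (exponent × relative error)² to (δQ/Q)²:
  (-1·δc/c)² = (-1×0.0652)² = 0.00425;  (2·δx/x)² = (2×0.0866)² = 0.0300;  (3·δz/z)² = (3×0.00823)² = 0.000610;  (2·δb/b)² = (2×0.0842)² = 0.0283;  (½·δd/d)² = (0.5×0.0726)² = 0.00132
δQ/Q = √(0.0645) = 0.254

25.4%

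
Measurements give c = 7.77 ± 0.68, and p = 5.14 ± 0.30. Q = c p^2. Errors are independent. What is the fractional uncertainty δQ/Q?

0.146

Q is a product of powers, so relative uncertainties combine in quadrature:
  (1·δc/c)² = (1×0.0875)² = 0.00766;  (2·δp/p)² = (2×0.0584)² = 0.0136
δQ/Q = √(0.0213) = 0.146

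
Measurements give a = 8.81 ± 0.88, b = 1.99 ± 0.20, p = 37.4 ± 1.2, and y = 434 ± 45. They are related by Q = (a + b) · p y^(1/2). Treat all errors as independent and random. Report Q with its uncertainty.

8410 ± 870

Let u = a + b = 10.8. δu = √(δa² + δb²) = √(0.774 + 0.0400) = 0.902, so δu/u = 0.0836.
Q is then a monomial in u, p, y:
δQ/Q = √((δu/u)² + (1·δp/p)² + (½·δy/y)²) = √(0.00698 + 0.00103 + 0.00269) = 0.103
Q = 8410, so δQ = 0.103 × 8410 = 870.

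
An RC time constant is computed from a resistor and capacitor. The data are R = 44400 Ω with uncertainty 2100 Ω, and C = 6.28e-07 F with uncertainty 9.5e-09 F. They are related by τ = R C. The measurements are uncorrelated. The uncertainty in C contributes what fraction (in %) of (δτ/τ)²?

9.28%

(δτ/τ)² = (1·δR/R)² + (1·δC/C)²
  R term: (1×0.0473)² = 0.00224
  C term: (1×0.0151)² = 0.000229
Total = 0.00247. Share from C = 0.000229/0.00247 = 0.0928.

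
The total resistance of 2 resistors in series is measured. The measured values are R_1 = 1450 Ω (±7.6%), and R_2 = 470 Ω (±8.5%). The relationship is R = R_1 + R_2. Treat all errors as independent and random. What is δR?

117 Ω

R is a linear combination, so absolute uncertainties add in quadrature:
  (δR_1)² = 12100;  (δR_2)² = 1600
δR = √(13700) = 117 Ω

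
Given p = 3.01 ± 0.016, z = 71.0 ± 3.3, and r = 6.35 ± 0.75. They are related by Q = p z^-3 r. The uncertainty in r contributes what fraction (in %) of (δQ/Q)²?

(δQ/Q)² = (1·δp/p)² + (-3·δz/z)² + (1·δr/r)²
  p term: (1×0.00532)² = 2.83e-05
  z term: (-3×0.0465)² = 0.0194
  r term: (1×0.118)² = 0.0140
Total = 0.0334. Share from r = 0.0140/0.0334 = 0.417.

41.7%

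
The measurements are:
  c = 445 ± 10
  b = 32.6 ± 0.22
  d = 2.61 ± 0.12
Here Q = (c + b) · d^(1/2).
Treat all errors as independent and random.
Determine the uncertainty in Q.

Let u = c + b = 478. δu = √(δc² + δb²) = √(100 + 0.0484) = 10.0, so δu/u = 0.0209.
Q is then a monomial in u, d:
δQ/Q = √((δu/u)² + (½·δd/d)²) = √(0.000439 + 0.000528) = 0.0311
Q = 772, so δQ = 0.0311 × 772 = 24.0.

24.0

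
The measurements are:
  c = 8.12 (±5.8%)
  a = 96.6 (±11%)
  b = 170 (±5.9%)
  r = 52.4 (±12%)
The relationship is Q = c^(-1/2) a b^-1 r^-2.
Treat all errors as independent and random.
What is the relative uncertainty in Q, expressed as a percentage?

27.2%

Products/powers → add relative errors in quadrature, weighted by exponent:
  (−½·δc/c)² = (-0.5×0.0580)² = 0.000841;  (1·δa/a)² = (1×0.110)² = 0.0121;  (-1·δb/b)² = (-1×0.0590)² = 0.00348;  (-2·δr/r)² = (-2×0.120)² = 0.0576
δQ/Q = √(0.0740) = 0.272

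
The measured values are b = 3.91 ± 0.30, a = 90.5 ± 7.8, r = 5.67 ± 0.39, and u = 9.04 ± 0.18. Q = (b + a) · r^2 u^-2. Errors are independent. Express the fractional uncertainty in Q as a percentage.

Let w = b + a = 94.4. δw = √(δb² + δa²) = √(0.0900 + 60.8) = 7.81, so δw/w = 0.0827.
Q is then a monomial in w, r, u:
δQ/Q = √((δw/w)² + (2·δr/r)² + (-2·δu/u)²) = √(0.00684 + 0.0189 + 0.00159) = 0.165

16.5%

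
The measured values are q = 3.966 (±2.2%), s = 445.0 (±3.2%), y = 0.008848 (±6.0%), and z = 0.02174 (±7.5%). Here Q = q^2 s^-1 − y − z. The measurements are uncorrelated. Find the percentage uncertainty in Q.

54.1%

Let p = q^2·s^-1 = 0.03535. δp/p = √((2·δq/q)² + (-1·δs/s)²) = √(0.00194 + 0.00102) = 0.0544, so δp = 0.00192.
Q = p − y − z: δQ = √(δp² + δy² + δz²) = √(3.7e-06 + 2.82e-07 + 2.66e-06) = 0.00258
Q = 0.004758, so δQ/Q = 0.00258/0.004758 = 0.541.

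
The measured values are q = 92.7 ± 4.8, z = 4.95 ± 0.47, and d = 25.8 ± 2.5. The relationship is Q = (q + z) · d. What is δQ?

Let u = q + z = 97.7. δu = √(δq² + δz²) = √(23.0 + 0.221) = 4.82, so δu/u = 0.0494.
Q is then a monomial in u, d:
δQ/Q = √((δu/u)² + (1·δd/d)²) = √(0.00244 + 0.00939) = 0.109
Q = 2520, so δQ = 0.109 × 2520 = 274.

274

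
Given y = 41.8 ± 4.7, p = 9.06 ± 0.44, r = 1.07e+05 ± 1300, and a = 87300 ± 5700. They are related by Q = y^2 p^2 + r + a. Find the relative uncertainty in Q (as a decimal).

0.105

Let w = y^2·p^2 = 1.43e+05. δw/w = √((2·δy/y)² + (2·δp/p)²) = √(0.0506 + 0.00943) = 0.245, so δw = 35100.
Q = w + r + a: δQ = √(δw² + δr² + δa²) = √(1.23e+09 + 1.69e+06 + 3.25e+07) = 35600
Q = 3.38e+05, so δQ/Q = 35600/3.38e+05 = 0.105.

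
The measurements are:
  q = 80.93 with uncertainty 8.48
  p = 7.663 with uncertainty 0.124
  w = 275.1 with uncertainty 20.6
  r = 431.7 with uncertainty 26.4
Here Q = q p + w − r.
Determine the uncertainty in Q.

Let h = q·p = 620.2. δh/h = √((1·δq/q)² + (1·δp/p)²) = √(0.0110 + 0.000262) = 0.106, so δh = 65.8.
Q = h + w − r: δQ = √(δh² + δw² + δr²) = √(4320 + 424 + 697) = 73.8

73.8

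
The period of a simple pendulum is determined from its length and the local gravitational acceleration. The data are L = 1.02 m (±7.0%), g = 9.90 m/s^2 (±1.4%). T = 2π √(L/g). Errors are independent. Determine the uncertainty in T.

Relative error in a monomial: (δT/T)² = Σ (nᵢ · δxᵢ/xᵢ)².
  (½·δL/L)² = (0.5×0.0700)² = 0.00123;  (−½·δg/g)² = (-0.5×0.0140)² = 4.9e-05
δT/T = √(0.00127) = 0.0357
T = 2.02 s, so δT = 0.0357 × 2.02 = 0.0720 s.

0.0720 s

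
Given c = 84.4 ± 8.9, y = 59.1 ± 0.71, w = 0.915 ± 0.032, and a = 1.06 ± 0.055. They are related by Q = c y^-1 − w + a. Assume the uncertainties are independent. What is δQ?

0.164

Let p = c·y^-1 = 1.43. δp/p = √((1·δc/c)² + (-1·δy/y)²) = √(0.0111 + 0.000144) = 0.106, so δp = 0.152.
Q = p − w + a: δQ = √(δp² + δw² + δa²) = √(0.0230 + 0.00102 + 0.00302) = 0.164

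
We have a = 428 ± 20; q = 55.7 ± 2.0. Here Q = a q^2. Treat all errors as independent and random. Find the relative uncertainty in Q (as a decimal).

Each factor contributes (exponent × relative error)² to (δQ/Q)²:
  (1·δa/a)² = (1×0.0467)² = 0.00218;  (2·δq/q)² = (2×0.0359)² = 0.00516
δQ/Q = √(0.00734) = 0.0857

0.0857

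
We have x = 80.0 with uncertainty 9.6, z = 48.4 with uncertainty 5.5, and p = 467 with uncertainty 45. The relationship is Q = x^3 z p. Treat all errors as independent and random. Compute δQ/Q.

0.390

Relative error in a monomial: (δQ/Q)² = Σ (nᵢ · δxᵢ/xᵢ)².
  (3·δx/x)² = (3×0.120)² = 0.130;  (1·δz/z)² = (1×0.114)² = 0.0129;  (1·δp/p)² = (1×0.0964)² = 0.00929
δQ/Q = √(0.152) = 0.390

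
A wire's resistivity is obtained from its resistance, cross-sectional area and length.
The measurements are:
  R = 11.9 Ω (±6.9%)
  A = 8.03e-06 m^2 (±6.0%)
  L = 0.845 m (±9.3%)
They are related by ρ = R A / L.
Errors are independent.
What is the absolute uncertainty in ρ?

Products/powers → add relative errors in quadrature, weighted by exponent:
  (1·δR/R)² = (1×0.0690)² = 0.00476;  (1·δA/A)² = (1×0.0600)² = 0.00360;  (-1·δL/L)² = (-1×0.0930)² = 0.00865
δρ/ρ = √(0.0170) = 0.130
ρ = 0.000113 Ω·m, so δρ = 0.130 × 0.000113 = 1.47e-05 Ω·m.

1.47e-05 Ω·m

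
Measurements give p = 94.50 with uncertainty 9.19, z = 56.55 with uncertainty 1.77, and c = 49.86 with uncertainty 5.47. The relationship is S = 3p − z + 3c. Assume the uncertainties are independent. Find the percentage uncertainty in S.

8.53%

S is a linear combination, so absolute uncertainties add in quadrature:
  (3·δp)² = 760;  (δz)² = 3.13;  (3·δc)² = 269
δS = √(1030) = 32.1
S = 376.5, so δS/S = 32.1/376.5 = 0.0853.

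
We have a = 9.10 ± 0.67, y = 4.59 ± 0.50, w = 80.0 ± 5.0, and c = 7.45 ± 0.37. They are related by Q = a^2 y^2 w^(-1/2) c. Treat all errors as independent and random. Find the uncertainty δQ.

392

Products/powers → add relative errors in quadrature, weighted by exponent:
  (2·δa/a)² = (2×0.0736)² = 0.0217;  (2·δy/y)² = (2×0.109)² = 0.0475;  (−½·δw/w)² = (-0.5×0.0625)² = 0.000977;  (1·δc/c)² = (1×0.0497)² = 0.00247
δQ/Q = √(0.0726) = 0.269
Q = 1450, so δQ = 0.269 × 1450 = 392.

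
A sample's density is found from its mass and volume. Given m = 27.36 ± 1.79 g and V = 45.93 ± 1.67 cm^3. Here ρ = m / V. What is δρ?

Since ρ is a product/quotient, work with relative uncertainties:
  (1·δm/m)² = (1×0.0654)² = 0.00428;  (-1·δV/V)² = (-1×0.0364)² = 0.00132
δρ/ρ = √(0.00560) = 0.0748
ρ = 0.5957 g/cm^3, so δρ = 0.0748 × 0.5957 = 0.0446 g/cm^3.

0.0446 g/cm^3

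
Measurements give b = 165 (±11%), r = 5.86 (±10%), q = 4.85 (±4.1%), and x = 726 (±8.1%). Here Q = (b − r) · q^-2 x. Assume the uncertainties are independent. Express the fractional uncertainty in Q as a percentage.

Let u = b − r = 159. δu = √(δb² + δr²) = √(329 + 0.343) = 18.2, so δu/u = 0.114.
Q is then a monomial in u, q, x:
δQ/Q = √((δu/u)² + (-2·δq/q)² + (1·δx/x)²) = √(0.0130 + 0.00672 + 0.00656) = 0.162

16.2%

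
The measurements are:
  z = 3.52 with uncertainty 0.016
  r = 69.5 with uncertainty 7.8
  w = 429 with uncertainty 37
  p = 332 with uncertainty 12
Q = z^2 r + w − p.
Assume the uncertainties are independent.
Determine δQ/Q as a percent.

Let h = z^2·r = 861. δh/h = √((2·δz/z)² + (1·δr/r)²) = √(8.26e-05 + 0.0126) = 0.113, so δh = 97.0.
Q = h + w − p: δQ = √(δh² + δw² + δp²) = √(9400 + 1370 + 144) = 104
Q = 958, so δQ/Q = 104/958 = 0.109.

10.9%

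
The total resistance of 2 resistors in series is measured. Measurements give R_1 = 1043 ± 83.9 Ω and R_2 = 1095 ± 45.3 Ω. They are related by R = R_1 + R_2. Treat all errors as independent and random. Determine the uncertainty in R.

Each term contributes (cᵢ δxᵢ)² to (δR)²:
  (δR_1)² = 7040;  (δR_2)² = 2050
δR = √(9090) = 95.3 Ω

95.3 Ω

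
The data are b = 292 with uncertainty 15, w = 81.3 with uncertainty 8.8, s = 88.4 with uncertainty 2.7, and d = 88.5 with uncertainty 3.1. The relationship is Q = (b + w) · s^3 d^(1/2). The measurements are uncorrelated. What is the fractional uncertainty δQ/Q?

Let u = b + w = 373. δu = √(δb² + δw²) = √(225 + 77.4) = 17.4, so δu/u = 0.0466.
Q is then a monomial in u, s, d:
δQ/Q = √((δu/u)² + (3·δs/s)² + (½·δd/d)²) = √(0.00217 + 0.00840 + 0.000307) = 0.104

0.104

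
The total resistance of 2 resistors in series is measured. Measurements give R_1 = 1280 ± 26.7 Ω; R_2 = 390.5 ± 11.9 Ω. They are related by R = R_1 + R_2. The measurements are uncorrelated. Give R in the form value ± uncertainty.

For a sum/difference, combine absolute errors in quadrature:
  (δR_1)² = 713;  (δR_2)² = 142
δR = √(854) = 29.2 Ω
R = 1670 Ω.

1670 ± 29.2 Ω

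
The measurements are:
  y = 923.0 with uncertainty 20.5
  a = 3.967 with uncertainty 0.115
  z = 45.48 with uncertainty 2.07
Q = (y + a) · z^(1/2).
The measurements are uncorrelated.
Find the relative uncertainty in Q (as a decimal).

0.0317

Let u = y + a = 927.0. δu = √(δy² + δa²) = √(420 + 0.0132) = 20.5, so δu/u = 0.0221.
Q is then a monomial in u, z:
δQ/Q = √((δu/u)² + (½·δz/z)²) = √(0.000489 + 0.000518) = 0.0317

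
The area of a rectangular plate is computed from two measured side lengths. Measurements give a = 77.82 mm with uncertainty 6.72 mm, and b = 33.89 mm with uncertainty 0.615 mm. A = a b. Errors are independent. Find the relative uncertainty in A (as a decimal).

0.0882

Products/powers → add relative errors in quadrature, weighted by exponent:
  (1·δa/a)² = (1×0.0864)² = 0.00746;  (1·δb/b)² = (1×0.0181)² = 0.000329
δA/A = √(0.00779) = 0.0882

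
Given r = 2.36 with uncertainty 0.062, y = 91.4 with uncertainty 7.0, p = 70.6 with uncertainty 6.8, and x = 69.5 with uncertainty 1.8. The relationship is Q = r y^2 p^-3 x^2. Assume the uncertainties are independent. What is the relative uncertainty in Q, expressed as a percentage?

Since Q is a product/quotient, work with relative uncertainties:
  (1·δr/r)² = (1×0.0263)² = 0.000690;  (2·δy/y)² = (2×0.0766)² = 0.0235;  (-3·δp/p)² = (-3×0.0963)² = 0.0835;  (2·δx/x)² = (2×0.0259)² = 0.00268
δQ/Q = √(0.110) = 0.332

33.2%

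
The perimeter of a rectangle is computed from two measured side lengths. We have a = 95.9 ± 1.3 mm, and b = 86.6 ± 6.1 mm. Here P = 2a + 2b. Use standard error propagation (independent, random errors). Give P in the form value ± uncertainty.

Absolute uncertainties add in quadrature for a linear combination:
  (2·δa)² = 6.76;  (2·δb)² = 149
δP = √(156) = 12.5 mm
P = 365 mm.

365 ± 12.5 mm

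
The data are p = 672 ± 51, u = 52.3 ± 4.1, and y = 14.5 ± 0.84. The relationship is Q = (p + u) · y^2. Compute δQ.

Let w = p + u = 724. δw = √(δp² + δu²) = √(2600 + 16.8) = 51.2, so δw/w = 0.0706.
Q is then a monomial in w, y:
δQ/Q = √((δw/w)² + (2·δy/y)²) = √(0.00499 + 0.0134) = 0.136
Q = 1.52e+05, so δQ = 0.136 × 1.52e+05 = 20700.

20700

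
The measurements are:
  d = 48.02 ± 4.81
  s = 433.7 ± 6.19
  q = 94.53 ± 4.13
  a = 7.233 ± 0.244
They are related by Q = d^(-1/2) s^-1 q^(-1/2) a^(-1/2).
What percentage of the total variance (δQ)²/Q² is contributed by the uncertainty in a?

(δQ/Q)² = (−½·δd/d)² + (-1·δs/s)² + (−½·δq/q)² + (−½·δa/a)²
  d term: (-0.5×0.100)² = 0.00251
  s term: (-1×0.0143)² = 0.000204
  q term: (-0.5×0.0437)² = 0.000477
  a term: (-0.5×0.0337)² = 0.000285
Total = 0.00347. Share from a = 0.000285/0.00347 = 0.0819.

8.19%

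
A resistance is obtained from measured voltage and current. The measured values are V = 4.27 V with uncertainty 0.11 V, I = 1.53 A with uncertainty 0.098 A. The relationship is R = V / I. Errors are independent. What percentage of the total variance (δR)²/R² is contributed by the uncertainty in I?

86.1%

(δR/R)² = (1·δV/V)² + (-1·δI/I)²
  V term: (1×0.0258)² = 0.000664
  I term: (-1×0.0641)² = 0.00410
Total = 0.00477. Share from I = 0.00410/0.00477 = 0.861.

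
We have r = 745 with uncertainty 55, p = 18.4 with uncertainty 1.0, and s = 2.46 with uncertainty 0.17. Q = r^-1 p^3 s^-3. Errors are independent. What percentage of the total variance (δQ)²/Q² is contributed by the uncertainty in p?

(δQ/Q)² = (-1·δr/r)² + (3·δp/p)² + (-3·δs/s)²
  r term: (-1×0.0738)² = 0.00545
  p term: (3×0.0543)² = 0.0266
  s term: (-3×0.0691)² = 0.0430
Total = 0.0750. Share from p = 0.0266/0.0750 = 0.354.

35.4%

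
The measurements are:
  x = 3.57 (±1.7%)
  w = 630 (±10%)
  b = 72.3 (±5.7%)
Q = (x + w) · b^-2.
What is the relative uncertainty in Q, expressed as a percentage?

Let u = x + w = 634. δu = √(δx² + δw²) = √(0.00368 + 3970) = 63.0, so δu/u = 0.0994.
Q is then a monomial in u, b:
δQ/Q = √((δu/u)² + (-2·δb/b)²) = √(0.00989 + 0.0130) = 0.151

15.1%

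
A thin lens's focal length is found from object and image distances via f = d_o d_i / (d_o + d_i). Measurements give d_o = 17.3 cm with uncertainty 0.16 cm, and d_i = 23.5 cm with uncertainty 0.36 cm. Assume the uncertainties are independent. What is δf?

0.0837 cm

∂f/∂d_o = (d_i/(d_o+d_i))² = 0.332;  ∂f/∂d_i = (d_o/(d_o+d_i))² = 0.180
δf = √((∂f/∂d_o · δd_o)² + (∂f/∂d_i · δd_i)²) = √(0.00282 + 0.00419) = 0.0837 cm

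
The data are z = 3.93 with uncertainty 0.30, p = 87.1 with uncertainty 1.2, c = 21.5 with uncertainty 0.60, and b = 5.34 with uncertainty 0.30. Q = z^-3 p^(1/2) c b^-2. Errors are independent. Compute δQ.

0.0298

Relative error in a monomial: (δQ/Q)² = Σ (nᵢ · δxᵢ/xᵢ)².
  (-3·δz/z)² = (-3×0.0763)² = 0.0524;  (½·δp/p)² = (0.5×0.0138)² = 4.75e-05;  (1·δc/c)² = (1×0.0279)² = 0.000779;  (-2·δb/b)² = (-2×0.0562)² = 0.0126
δQ/Q = √(0.0659) = 0.257
Q = 0.116, so δQ = 0.257 × 0.116 = 0.0298.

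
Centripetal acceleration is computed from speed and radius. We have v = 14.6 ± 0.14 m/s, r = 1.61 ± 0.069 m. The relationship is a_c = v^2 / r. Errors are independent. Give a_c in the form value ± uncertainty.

Products/powers → add relative errors in quadrature, weighted by exponent:
  (2·δv/v)² = (2×0.00959)² = 0.000368;  (-1·δr/r)² = (-1×0.0429)² = 0.00184
δa_c/a_c = √(0.00220) = 0.0470
a_c = 132 m/s^2, so δa_c = 0.0470 × 132 = 6.22 m/s^2.

132 ± 6.22 m/s^2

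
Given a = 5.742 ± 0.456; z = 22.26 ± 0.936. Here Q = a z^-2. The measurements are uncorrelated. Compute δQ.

Products/powers → add relative errors in quadrature, weighted by exponent:
  (1·δa/a)² = (1×0.0794)² = 0.00631;  (-2·δz/z)² = (-2×0.0420)² = 0.00707
δQ/Q = √(0.0134) = 0.116
Q = 0.01159, so δQ = 0.116 × 0.01159 = 0.00134.

0.00134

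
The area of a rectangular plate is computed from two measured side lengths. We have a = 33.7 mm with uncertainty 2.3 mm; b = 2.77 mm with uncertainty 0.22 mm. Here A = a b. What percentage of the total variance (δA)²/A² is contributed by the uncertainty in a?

42.5%

(δA/A)² = (1·δa/a)² + (1·δb/b)²
  a term: (1×0.0682)² = 0.00466
  b term: (1×0.0794)² = 0.00631
Total = 0.0110. Share from a = 0.00466/0.0110 = 0.425.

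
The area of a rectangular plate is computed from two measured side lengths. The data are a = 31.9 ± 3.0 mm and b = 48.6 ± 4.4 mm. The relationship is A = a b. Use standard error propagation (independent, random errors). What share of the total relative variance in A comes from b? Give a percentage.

48.1%

(δA/A)² = (1·δa/a)² + (1·δb/b)²
  a term: (1×0.0940)² = 0.00884
  b term: (1×0.0905)² = 0.00820
Total = 0.0170. Share from b = 0.00820/0.0170 = 0.481.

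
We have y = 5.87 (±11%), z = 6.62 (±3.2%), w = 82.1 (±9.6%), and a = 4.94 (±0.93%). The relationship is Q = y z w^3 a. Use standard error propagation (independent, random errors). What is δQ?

Products/powers → add relative errors in quadrature, weighted by exponent:
  (1·δy/y)² = (1×0.110)² = 0.0121;  (1·δz/z)² = (1×0.0320)² = 0.00102;  (3·δw/w)² = (3×0.0960)² = 0.0829;  (1·δa/a)² = (1×0.00930)² = 8.65e-05
δQ/Q = √(0.0962) = 0.310
Q = 1.06e+08, so δQ = 0.310 × 1.06e+08 = 3.29e+07.

3.29e+07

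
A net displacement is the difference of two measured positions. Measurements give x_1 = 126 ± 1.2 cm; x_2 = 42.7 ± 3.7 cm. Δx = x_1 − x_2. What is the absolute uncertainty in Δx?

For a sum/difference, combine absolute errors in quadrature:
  (δx_1)² = 1.44;  (δx_2)² = 13.7
δΔx = √(15.1) = 3.89 cm

3.89 cm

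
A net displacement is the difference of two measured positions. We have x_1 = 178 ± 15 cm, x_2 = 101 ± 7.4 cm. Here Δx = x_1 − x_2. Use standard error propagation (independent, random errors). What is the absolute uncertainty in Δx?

16.7 cm

For a sum/difference, combine absolute errors in quadrature:
  (δx_1)² = 225;  (δx_2)² = 54.8
δΔx = √(280) = 16.7 cm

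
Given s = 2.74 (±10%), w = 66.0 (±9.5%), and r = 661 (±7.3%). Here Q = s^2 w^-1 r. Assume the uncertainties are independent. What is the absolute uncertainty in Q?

Each factor contributes (exponent × relative error)² to (δQ/Q)²:
  (2·δs/s)² = (2×0.100)² = 0.0400;  (-1·δw/w)² = (-1×0.0950)² = 0.00903;  (1·δr/r)² = (1×0.0730)² = 0.00533
δQ/Q = √(0.0544) = 0.233
Q = 75.2, so δQ = 0.233 × 75.2 = 17.5.

17.5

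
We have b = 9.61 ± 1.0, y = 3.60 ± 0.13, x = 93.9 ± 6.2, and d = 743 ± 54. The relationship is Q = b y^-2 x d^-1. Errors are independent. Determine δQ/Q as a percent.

Products/powers → add relative errors in quadrature, weighted by exponent:
  (1·δb/b)² = (1×0.104)² = 0.0108;  (-2·δy/y)² = (-2×0.0361)² = 0.00522;  (1·δx/x)² = (1×0.0660)² = 0.00436;  (-1·δd/d)² = (-1×0.0727)² = 0.00528
δQ/Q = √(0.0257) = 0.160

16.0%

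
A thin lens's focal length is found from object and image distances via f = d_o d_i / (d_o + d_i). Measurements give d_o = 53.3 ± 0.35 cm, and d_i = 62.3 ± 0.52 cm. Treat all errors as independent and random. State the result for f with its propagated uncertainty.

28.7 ± 0.150 cm

∂f/∂d_o = (d_i/(d_o+d_i))² = 0.290;  ∂f/∂d_i = (d_o/(d_o+d_i))² = 0.213
δf = √((∂f/∂d_o · δd_o)² + (∂f/∂d_i · δd_i)²) = √(0.0103 + 0.0122) = 0.150 cm
f = 28.7 cm.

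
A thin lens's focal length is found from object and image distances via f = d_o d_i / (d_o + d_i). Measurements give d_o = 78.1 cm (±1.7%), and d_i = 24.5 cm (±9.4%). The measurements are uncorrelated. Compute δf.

∂f/∂d_o = (d_i/(d_o+d_i))² = 0.0570;  ∂f/∂d_i = (d_o/(d_o+d_i))² = 0.579
δf = √((∂f/∂d_o · δd_o)² + (∂f/∂d_i · δd_i)²) = √(0.00573 + 1.78) = 1.34 cm

1.34 cm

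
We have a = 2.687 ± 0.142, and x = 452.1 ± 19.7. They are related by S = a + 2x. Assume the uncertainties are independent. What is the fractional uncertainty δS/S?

0.0434

Sums and differences: (δS)² = Σ (cᵢ δxᵢ)².
  (δa)² = 0.0202;  (2·δx)² = 1550
δS = √(1550) = 39.4
S = 906.9, so δS/S = 39.4/906.9 = 0.0434.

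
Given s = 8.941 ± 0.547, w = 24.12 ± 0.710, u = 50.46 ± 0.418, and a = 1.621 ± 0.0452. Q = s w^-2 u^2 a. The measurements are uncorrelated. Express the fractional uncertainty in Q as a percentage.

9.09%

Since Q is a product/quotient, work with relative uncertainties:
  (1·δs/s)² = (1×0.0612)² = 0.00374;  (-2·δw/w)² = (-2×0.0294)² = 0.00347;  (2·δu/u)² = (2×0.00828)² = 0.000274;  (1·δa/a)² = (1×0.0279)² = 0.000778
δQ/Q = √(0.00826) = 0.0909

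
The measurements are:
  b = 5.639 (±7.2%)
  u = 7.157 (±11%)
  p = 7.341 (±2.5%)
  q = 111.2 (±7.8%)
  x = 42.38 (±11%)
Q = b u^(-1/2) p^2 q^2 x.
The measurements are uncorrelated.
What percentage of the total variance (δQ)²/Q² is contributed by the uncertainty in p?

5.30%

(δQ/Q)² = (1·δb/b)² + (−½·δu/u)² + (2·δp/p)² + (2·δq/q)² + (1·δx/x)²
  b term: (1×0.0720)² = 0.00518
  u term: (-0.5×0.110)² = 0.00302
  p term: (2×0.0250)² = 0.00250
  q term: (2×0.0780)² = 0.0243
  x term: (1×0.110)² = 0.0121
Total = 0.0471. Share from p = 0.00250/0.0471 = 0.0530.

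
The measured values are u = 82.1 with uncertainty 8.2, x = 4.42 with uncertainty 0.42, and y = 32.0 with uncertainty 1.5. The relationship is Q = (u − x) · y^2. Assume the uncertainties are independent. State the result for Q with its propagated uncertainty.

Let w = u − x = 77.7. δw = √(δu² + δx²) = √(67.2 + 0.176) = 8.21, so δw/w = 0.106.
Q is then a monomial in w, y:
δQ/Q = √((δw/w)² + (2·δy/y)²) = √(0.0112 + 0.00879) = 0.141
Q = 79500, so δQ = 0.141 × 79500 = 11200.

79500 ± 11200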